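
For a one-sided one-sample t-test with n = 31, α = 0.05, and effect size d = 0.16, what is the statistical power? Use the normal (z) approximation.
Power ≈ 0.23

Power calculation (one-sample t-test, normal approximation):
z_β = d · √n - z_α
z_β = 0.16 · √31 - 1.645
z_β = 0.16 · 5.568 - 1.645
z_β = -0.754

Power = Φ(z_β) = Φ(-0.754) ≈ 0.225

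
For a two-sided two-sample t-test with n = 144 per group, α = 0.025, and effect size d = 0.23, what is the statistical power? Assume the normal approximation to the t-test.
Power ≈ 0.39

Power calculation (two-sample t-test, normal approximation):
z_β = d · √(n/2) - z_{α/2}
z_β = 0.23 · √(144/2) - 2.241
z_β = 0.23 · 8.485 - 2.241
z_β = -0.290

Power = Φ(z_β) = Φ(-0.290) ≈ 0.386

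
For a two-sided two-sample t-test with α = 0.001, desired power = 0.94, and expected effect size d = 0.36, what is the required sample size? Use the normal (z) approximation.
n = 363 per group

Sample size formula (two-sample t-test, normal approximation):
n = 2 · ((z_{α/2} + z_β) / d)²

z_{α/2} = 3.291 (for α = 0.001, two-sided)
z_β = 1.555 (for power = 0.94)
d = 0.36

n = 2 · ((3.291 + 1.555) / 0.36)²
n = 2 · (13.461)²
n ≈ 362.40
Round up to the next whole number: n = 363 per group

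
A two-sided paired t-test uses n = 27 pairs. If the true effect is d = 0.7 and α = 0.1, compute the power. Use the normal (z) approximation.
Power ≈ 0.98

Power calculation (paired t-test, normal approximation):
z_β = d · √n - z_{α/2}
z_β = 0.7 · √27 - 1.645
z_β = 0.7 · 5.196 - 1.645
z_β = 1.992

Power = Φ(z_β) = Φ(1.992) ≈ 0.977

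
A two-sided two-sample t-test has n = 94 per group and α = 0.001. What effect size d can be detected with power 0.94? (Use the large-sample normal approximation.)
d ≈ 0.71

Minimum detectable effect (two-sample t-test, normal approximation):
d = (z_{α/2} + z_β) / √(n/2)
d = (3.291 + 1.555) / √(94/2)
d = 4.845 / 6.856
d ≈ 0.71

By Cohen's convention (0.2 small / 0.5 medium / 0.8 large): medium effect.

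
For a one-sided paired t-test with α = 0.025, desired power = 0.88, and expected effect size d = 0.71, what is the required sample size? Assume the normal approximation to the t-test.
n = 20 pairs

Sample size formula (paired t-test, normal approximation):
n = ((z_α + z_β) / d)²

z_α = 1.960 (for α = 0.025, one-sided)
z_β = 1.175 (for power = 0.88)
d = 0.71

n = ((1.960 + 1.175) / 0.71)²
n = (4.415)²
n ≈ 19.49
Round up to the next whole number: n = 20 pairs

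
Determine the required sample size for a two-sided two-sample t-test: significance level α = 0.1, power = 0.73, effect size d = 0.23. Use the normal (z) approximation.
n = 193 per group

Sample size formula (two-sample t-test, normal approximation):
n = 2 · ((z_{α/2} + z_β) / d)²

z_{α/2} = 1.645 (for α = 0.1, two-sided)
z_β = 0.613 (for power = 0.73)
d = 0.23

n = 2 · ((1.645 + 0.613) / 0.23)²
n = 2 · (9.817)²
n ≈ 192.75
Round up to the next whole number: n = 193 per group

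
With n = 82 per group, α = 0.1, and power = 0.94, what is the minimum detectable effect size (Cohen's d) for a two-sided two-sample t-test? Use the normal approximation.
d ≈ 0.50

Minimum detectable effect (two-sample t-test, normal approximation):
d = (z_{α/2} + z_β) / √(n/2)
d = (1.645 + 1.555) / √(82/2)
d = 3.200 / 6.403
d ≈ 0.50

By Cohen's convention (0.2 small / 0.5 medium / 0.8 large): medium effect.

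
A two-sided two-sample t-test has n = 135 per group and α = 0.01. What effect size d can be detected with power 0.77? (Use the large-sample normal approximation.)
d ≈ 0.40

Minimum detectable effect (two-sample t-test, normal approximation):
d = (z_{α/2} + z_β) / √(n/2)
d = (2.576 + 0.739) / √(135/2)
d = 3.315 / 8.216
d ≈ 0.40

By Cohen's convention (0.2 small / 0.5 medium / 0.8 large): small effect.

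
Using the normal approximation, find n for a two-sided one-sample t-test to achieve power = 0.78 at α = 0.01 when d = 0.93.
n = 13

Sample size formula (one-sample t-test, normal approximation):
n = ((z_{α/2} + z_β) / d)²

z_{α/2} = 2.576 (for α = 0.01, two-sided)
z_β = 0.772 (for power = 0.78)
d = 0.93

n = ((2.576 + 0.772) / 0.93)²
n = (3.600)²
n ≈ 12.96
Round up to the next whole number: n = 13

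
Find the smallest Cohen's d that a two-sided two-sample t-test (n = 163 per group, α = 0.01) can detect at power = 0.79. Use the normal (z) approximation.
d ≈ 0.37

Minimum detectable effect (two-sample t-test, normal approximation):
d = (z_{α/2} + z_β) / √(n/2)
d = (2.576 + 0.806) / √(163/2)
d = 3.382 / 9.028
d ≈ 0.37

By Cohen's convention (0.2 small / 0.5 medium / 0.8 large): small effect.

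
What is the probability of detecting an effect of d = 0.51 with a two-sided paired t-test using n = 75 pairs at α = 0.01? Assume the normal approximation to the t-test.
Power ≈ 0.97

Power calculation (paired t-test, normal approximation):
z_β = d · √n - z_{α/2}
z_β = 0.51 · √75 - 2.576
z_β = 0.51 · 8.660 - 2.576
z_β = 1.841

Power = Φ(z_β) = Φ(1.841) ≈ 0.967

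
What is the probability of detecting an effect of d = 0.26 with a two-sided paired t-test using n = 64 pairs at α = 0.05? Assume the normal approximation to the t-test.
Power ≈ 0.55

Power calculation (paired t-test, normal approximation):
z_β = d · √n - z_{α/2}
z_β = 0.26 · √64 - 1.960
z_β = 0.26 · 8.000 - 1.960
z_β = 0.120

Power = Φ(z_β) = Φ(0.120) ≈ 0.548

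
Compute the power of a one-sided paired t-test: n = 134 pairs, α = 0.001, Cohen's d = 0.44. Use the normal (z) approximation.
Power ≈ 0.98

Power calculation (paired t-test, normal approximation):
z_β = d · √n - z_α
z_β = 0.44 · √134 - 3.090
z_β = 0.44 · 11.576 - 3.090
z_β = 2.003

Power = Φ(z_β) = Φ(2.003) ≈ 0.977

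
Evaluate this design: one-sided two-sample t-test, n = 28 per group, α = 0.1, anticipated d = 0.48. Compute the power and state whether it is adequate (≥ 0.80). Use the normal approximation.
Power ≈ 0.70; the study is underpowered (power < 0.80)

Power calculation (two-sample t-test, normal approximation):
z_β = d · √(n/2) - z_α
z_β = 0.48 · √(28/2) - 1.282
z_β = 0.48 · 3.742 - 1.282
z_β = 0.514

Power = Φ(z_β) = Φ(0.514) ≈ 0.697

Effect size d = 0.48 is small by Cohen's convention (0.2/0.5/0.8).

Threshold: power ≥ 0.80 is conventionally adequate.
Power ≈ 0.70 → the study is underpowered (power < 0.80).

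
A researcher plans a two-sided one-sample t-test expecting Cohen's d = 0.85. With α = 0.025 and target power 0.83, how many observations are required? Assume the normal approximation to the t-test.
n = 15

Sample size formula (one-sample t-test, normal approximation):
n = ((z_{α/2} + z_β) / d)²

z_{α/2} = 2.241 (for α = 0.025, two-sided)
z_β = 0.954 (for power = 0.83)
d = 0.85

n = ((2.241 + 0.954) / 0.85)²
n = (3.759)²
n ≈ 14.13
Round up to the next whole number: n = 15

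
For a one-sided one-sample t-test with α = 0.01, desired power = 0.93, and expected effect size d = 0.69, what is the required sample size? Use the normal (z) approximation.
n = 31

Sample size formula (one-sample t-test, normal approximation):
n = ((z_α + z_β) / d)²

z_α = 2.326 (for α = 0.01, one-sided)
z_β = 1.476 (for power = 0.93)
d = 0.69

n = ((2.326 + 1.476) / 0.69)²
n = (5.510)²
n ≈ 30.36
Round up to the next whole number: n = 31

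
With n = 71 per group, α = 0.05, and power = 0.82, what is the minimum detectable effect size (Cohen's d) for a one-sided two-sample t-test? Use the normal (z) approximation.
d ≈ 0.43

Minimum detectable effect (two-sample t-test, normal approximation):
d = (z_α + z_β) / √(n/2)
d = (1.645 + 0.915) / √(71/2)
d = 2.560 / 5.958
d ≈ 0.43

By Cohen's convention (0.2 small / 0.5 medium / 0.8 large): small effect.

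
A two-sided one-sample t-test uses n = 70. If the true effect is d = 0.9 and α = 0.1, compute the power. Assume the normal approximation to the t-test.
Power ≈ 1.00

Power calculation (one-sample t-test, normal approximation):
z_β = d · √n - z_{α/2}
z_β = 0.9 · √70 - 1.645
z_β = 0.9 · 8.367 - 1.645
z_β = 5.885

Power = Φ(z_β) = Φ(5.885) ≈ 1.000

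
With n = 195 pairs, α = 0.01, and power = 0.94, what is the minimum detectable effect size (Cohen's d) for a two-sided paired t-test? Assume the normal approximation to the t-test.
d ≈ 0.30

Minimum detectable effect (paired t-test, normal approximation):
d = (z_{α/2} + z_β) / √n
d = (2.576 + 1.555) / √195
d = 4.131 / 13.964
d ≈ 0.30

By Cohen's convention (0.2 small / 0.5 medium / 0.8 large): small effect.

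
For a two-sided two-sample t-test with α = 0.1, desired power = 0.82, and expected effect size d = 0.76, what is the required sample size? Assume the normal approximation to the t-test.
n = 23 per group

Sample size formula (two-sample t-test, normal approximation):
n = 2 · ((z_{α/2} + z_β) / d)²

z_{α/2} = 1.645 (for α = 0.1, two-sided)
z_β = 0.915 (for power = 0.82)
d = 0.76

n = 2 · ((1.645 + 0.915) / 0.76)²
n = 2 · (3.368)²
n ≈ 22.69
Round up to the next whole number: n = 23 per group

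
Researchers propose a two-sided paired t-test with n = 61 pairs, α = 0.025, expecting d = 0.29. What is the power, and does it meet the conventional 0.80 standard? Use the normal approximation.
Power ≈ 0.51; the study is underpowered (power < 0.80)

Power calculation (paired t-test, normal approximation):
z_β = d · √n - z_{α/2}
z_β = 0.29 · √61 - 2.241
z_β = 0.29 · 7.810 - 2.241
z_β = 0.024

Power = Φ(z_β) = Φ(0.024) ≈ 0.509

Effect size d = 0.29 is small by Cohen's convention (0.2/0.5/0.8).

Threshold: power ≥ 0.80 is conventionally adequate.
Power ≈ 0.51 → the study is underpowered (power < 0.80).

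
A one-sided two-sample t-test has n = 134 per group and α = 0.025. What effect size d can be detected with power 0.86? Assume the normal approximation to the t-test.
d ≈ 0.37

Minimum detectable effect (two-sample t-test, normal approximation):
d = (z_α + z_β) / √(n/2)
d = (1.960 + 1.080) / √(134/2)
d = 3.040 / 8.185
d ≈ 0.37

By Cohen's convention (0.2 small / 0.5 medium / 0.8 large): small effect.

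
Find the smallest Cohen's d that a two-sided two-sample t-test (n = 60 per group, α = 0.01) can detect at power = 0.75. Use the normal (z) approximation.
d ≈ 0.59

Minimum detectable effect (two-sample t-test, normal approximation):
d = (z_{α/2} + z_β) / √(n/2)
d = (2.576 + 0.674) / √(60/2)
d = 3.250 / 5.477
d ≈ 0.59

By Cohen's convention (0.2 small / 0.5 medium / 0.8 large): medium effect.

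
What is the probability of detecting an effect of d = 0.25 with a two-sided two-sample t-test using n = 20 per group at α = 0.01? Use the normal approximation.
Power ≈ 0.04

Power calculation (two-sample t-test, normal approximation):
z_β = d · √(n/2) - z_{α/2}
z_β = 0.25 · √(20/2) - 2.576
z_β = 0.25 · 3.162 - 2.576
z_β = -1.785

Power = Φ(z_β) = Φ(-1.785) ≈ 0.037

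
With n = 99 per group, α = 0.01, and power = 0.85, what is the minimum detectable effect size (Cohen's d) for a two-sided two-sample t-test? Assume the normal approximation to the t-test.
d ≈ 0.51

Minimum detectable effect (two-sample t-test, normal approximation):
d = (z_{α/2} + z_β) / √(n/2)
d = (2.576 + 1.036) / √(99/2)
d = 3.612 / 7.036
d ≈ 0.51

By Cohen's convention (0.2 small / 0.5 medium / 0.8 large): medium effect.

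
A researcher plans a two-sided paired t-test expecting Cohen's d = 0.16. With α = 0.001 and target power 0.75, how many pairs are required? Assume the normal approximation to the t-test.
n = 615 pairs

Sample size formula (paired t-test, normal approximation):
n = ((z_{α/2} + z_β) / d)²

z_{α/2} = 3.291 (for α = 0.001, two-sided)
z_β = 0.674 (for power = 0.75)
d = 0.16

n = ((3.291 + 0.674) / 0.16)²
n = (24.781)²
n ≈ 614.10
Round up to the next whole number: n = 615 pairs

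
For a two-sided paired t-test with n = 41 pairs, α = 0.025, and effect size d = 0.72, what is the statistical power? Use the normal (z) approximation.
Power ≈ 0.99

Power calculation (paired t-test, normal approximation):
z_β = d · √n - z_{α/2}
z_β = 0.72 · √41 - 2.241
z_β = 0.72 · 6.403 - 2.241
z_β = 2.369

Power = Φ(z_β) = Φ(2.369) ≈ 0.991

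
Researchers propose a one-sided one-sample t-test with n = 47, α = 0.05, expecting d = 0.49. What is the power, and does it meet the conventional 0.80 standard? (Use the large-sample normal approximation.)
Power ≈ 0.96; the study is adequately powered (power ≥ 0.80)

Power calculation (one-sample t-test, normal approximation):
z_β = d · √n - z_α
z_β = 0.49 · √47 - 1.645
z_β = 0.49 · 6.856 - 1.645
z_β = 1.714

Power = Φ(z_β) = Φ(1.714) ≈ 0.957

Effect size d = 0.49 is small by Cohen's convention (0.2/0.5/0.8).

Threshold: power ≥ 0.80 is conventionally adequate.
Power ≈ 0.96 → the study is adequately powered (power ≥ 0.80).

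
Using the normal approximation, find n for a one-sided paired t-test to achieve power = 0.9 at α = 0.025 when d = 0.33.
n = 97 pairs

Sample size formula (paired t-test, normal approximation):
n = ((z_α + z_β) / d)²

z_α = 1.960 (for α = 0.025, one-sided)
z_β = 1.282 (for power = 0.9)
d = 0.33

n = ((1.960 + 1.282) / 0.33)²
n = (9.824)²
n ≈ 96.51
Round up to the next whole number: n = 97 pairs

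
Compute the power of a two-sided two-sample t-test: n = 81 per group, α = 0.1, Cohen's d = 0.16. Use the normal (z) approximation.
Power ≈ 0.27

Power calculation (two-sample t-test, normal approximation):
z_β = d · √(n/2) - z_{α/2}
z_β = 0.16 · √(81/2) - 1.645
z_β = 0.16 · 6.364 - 1.645
z_β = -0.627

Power = Φ(z_β) = Φ(-0.627) ≈ 0.265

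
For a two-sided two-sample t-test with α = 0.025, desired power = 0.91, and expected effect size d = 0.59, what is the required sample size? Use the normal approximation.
n = 74 per group

Sample size formula (two-sample t-test, normal approximation):
n = 2 · ((z_{α/2} + z_β) / d)²

z_{α/2} = 2.241 (for α = 0.025, two-sided)
z_β = 1.341 (for power = 0.91)
d = 0.59

n = 2 · ((2.241 + 1.341) / 0.59)²
n = 2 · (6.071)²
n ≈ 73.71
Round up to the next whole number: n = 74 per group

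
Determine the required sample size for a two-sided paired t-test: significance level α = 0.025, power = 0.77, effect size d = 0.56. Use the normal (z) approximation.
n = 29 pairs

Sample size formula (paired t-test, normal approximation):
n = ((z_{α/2} + z_β) / d)²

z_{α/2} = 2.241 (for α = 0.025, two-sided)
z_β = 0.739 (for power = 0.77)
d = 0.56

n = ((2.241 + 0.739) / 0.56)²
n = (5.321)²
n ≈ 28.31
Round up to the next whole number: n = 29 pairs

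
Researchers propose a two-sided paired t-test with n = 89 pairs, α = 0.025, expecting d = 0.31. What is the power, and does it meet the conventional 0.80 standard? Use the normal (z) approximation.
Power ≈ 0.75; the study is underpowered (power < 0.80)

Power calculation (paired t-test, normal approximation):
z_β = d · √n - z_{α/2}
z_β = 0.31 · √89 - 2.241
z_β = 0.31 · 9.434 - 2.241
z_β = 0.683

Power = Φ(z_β) = Φ(0.683) ≈ 0.753

Effect size d = 0.31 is small by Cohen's convention (0.2/0.5/0.8).

Threshold: power ≥ 0.80 is conventionally adequate.
Power ≈ 0.75 → the study is underpowered (power < 0.80).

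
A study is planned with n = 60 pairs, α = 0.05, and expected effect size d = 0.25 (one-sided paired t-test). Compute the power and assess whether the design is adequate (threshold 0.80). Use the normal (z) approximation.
Power ≈ 0.61; the study is underpowered (power < 0.80)

Power calculation (paired t-test, normal approximation):
z_β = d · √n - z_α
z_β = 0.25 · √60 - 1.645
z_β = 0.25 · 7.746 - 1.645
z_β = 0.292

Power = Φ(z_β) = Φ(0.292) ≈ 0.615

Effect size d = 0.25 is small by Cohen's convention (0.2/0.5/0.8).

Threshold: power ≥ 0.80 is conventionally adequate.
Power ≈ 0.61 → the study is underpowered (power < 0.80).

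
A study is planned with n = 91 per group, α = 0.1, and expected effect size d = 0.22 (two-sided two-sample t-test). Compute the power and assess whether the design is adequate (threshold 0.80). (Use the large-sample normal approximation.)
Power ≈ 0.44; the study is underpowered (power < 0.80)

Power calculation (two-sample t-test, normal approximation):
z_β = d · √(n/2) - z_{α/2}
z_β = 0.22 · √(91/2) - 1.645
z_β = 0.22 · 6.745 - 1.645
z_β = -0.161

Power = Φ(z_β) = Φ(-0.161) ≈ 0.436

Effect size d = 0.22 is small by Cohen's convention (0.2/0.5/0.8).

Threshold: power ≥ 0.80 is conventionally adequate.
Power ≈ 0.44 → the study is underpowered (power < 0.80).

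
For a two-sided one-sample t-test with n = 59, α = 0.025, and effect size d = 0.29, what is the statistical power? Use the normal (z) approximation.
Power ≈ 0.49

Power calculation (one-sample t-test, normal approximation):
z_β = d · √n - z_{α/2}
z_β = 0.29 · √59 - 2.241
z_β = 0.29 · 7.681 - 2.241
z_β = -0.014

Power = Φ(z_β) = Φ(-0.014) ≈ 0.494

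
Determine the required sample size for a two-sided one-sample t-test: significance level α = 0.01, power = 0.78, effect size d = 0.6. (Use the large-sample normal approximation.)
n = 32

Sample size formula (one-sample t-test, normal approximation):
n = ((z_{α/2} + z_β) / d)²

z_{α/2} = 2.576 (for α = 0.01, two-sided)
z_β = 0.772 (for power = 0.78)
d = 0.6

n = ((2.576 + 0.772) / 0.6)²
n = (5.580)²
n ≈ 31.14
Round up to the next whole number: n = 32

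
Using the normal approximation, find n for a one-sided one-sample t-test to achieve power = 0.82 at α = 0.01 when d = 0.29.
n = 125

Sample size formula (one-sample t-test, normal approximation):
n = ((z_α + z_β) / d)²

z_α = 2.326 (for α = 0.01, one-sided)
z_β = 0.915 (for power = 0.82)
d = 0.29

n = ((2.326 + 0.915) / 0.29)²
n = (11.176)²
n ≈ 124.90
Round up to the next whole number: n = 125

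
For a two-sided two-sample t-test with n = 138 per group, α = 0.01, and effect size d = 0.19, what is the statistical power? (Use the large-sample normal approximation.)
Power ≈ 0.16

Power calculation (two-sample t-test, normal approximation):
z_β = d · √(n/2) - z_{α/2}
z_β = 0.19 · √(138/2) - 2.576
z_β = 0.19 · 8.307 - 2.576
z_β = -0.998

Power = Φ(z_β) = Φ(-0.998) ≈ 0.159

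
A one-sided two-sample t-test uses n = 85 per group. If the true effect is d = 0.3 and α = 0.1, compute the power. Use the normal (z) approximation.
Power ≈ 0.75

Power calculation (two-sample t-test, normal approximation):
z_β = d · √(n/2) - z_α
z_β = 0.3 · √(85/2) - 1.282
z_β = 0.3 · 6.519 - 1.282
z_β = 0.674

Power = Φ(z_β) = Φ(0.674) ≈ 0.750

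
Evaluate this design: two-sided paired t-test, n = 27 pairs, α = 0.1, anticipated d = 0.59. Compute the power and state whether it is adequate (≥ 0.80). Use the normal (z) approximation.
Power ≈ 0.92; the study is adequately powered (power ≥ 0.80)

Power calculation (paired t-test, normal approximation):
z_β = d · √n - z_{α/2}
z_β = 0.59 · √27 - 1.645
z_β = 0.59 · 5.196 - 1.645
z_β = 1.421

Power = Φ(z_β) = Φ(1.421) ≈ 0.922

Effect size d = 0.59 is medium by Cohen's convention (0.2/0.5/0.8).

Threshold: power ≥ 0.80 is conventionally adequate.
Power ≈ 0.92 → the study is adequately powered (power ≥ 0.80).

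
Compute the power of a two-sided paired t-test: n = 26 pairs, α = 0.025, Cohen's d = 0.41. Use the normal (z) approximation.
Power ≈ 0.44

Power calculation (paired t-test, normal approximation):
z_β = d · √n - z_{α/2}
z_β = 0.41 · √26 - 2.241
z_β = 0.41 · 5.099 - 2.241
z_β = -0.151

Power = Φ(z_β) = Φ(-0.151) ≈ 0.440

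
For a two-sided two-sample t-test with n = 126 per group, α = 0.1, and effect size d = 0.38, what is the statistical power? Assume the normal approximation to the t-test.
Power ≈ 0.91

Power calculation (two-sample t-test, normal approximation):
z_β = d · √(n/2) - z_{α/2}
z_β = 0.38 · √(126/2) - 1.645
z_β = 0.38 · 7.937 - 1.645
z_β = 1.371

Power = Φ(z_β) = Φ(1.371) ≈ 0.915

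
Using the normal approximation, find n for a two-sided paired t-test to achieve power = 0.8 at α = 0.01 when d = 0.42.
n = 67 pairs

Sample size formula (paired t-test, normal approximation):
n = ((z_{α/2} + z_β) / d)²

z_{α/2} = 2.576 (for α = 0.01, two-sided)
z_β = 0.842 (for power = 0.8)
d = 0.42

n = ((2.576 + 0.842) / 0.42)²
n = (8.138)²
n ≈ 66.23
Round up to the next whole number: n = 67 pairs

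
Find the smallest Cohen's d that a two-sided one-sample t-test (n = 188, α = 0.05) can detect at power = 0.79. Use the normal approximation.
d ≈ 0.20

Minimum detectable effect (one-sample t-test, normal approximation):
d = (z_{α/2} + z_β) / √n
d = (1.960 + 0.806) / √188
d = 2.766 / 13.711
d ≈ 0.20

By Cohen's convention (0.2 small / 0.5 medium / 0.8 large): small effect.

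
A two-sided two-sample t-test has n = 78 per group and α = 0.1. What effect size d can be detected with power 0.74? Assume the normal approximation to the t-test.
d ≈ 0.37

Minimum detectable effect (two-sample t-test, normal approximation):
d = (z_{α/2} + z_β) / √(n/2)
d = (1.645 + 0.643) / √(78/2)
d = 2.288 / 6.245
d ≈ 0.37

By Cohen's convention (0.2 small / 0.5 medium / 0.8 large): small effect.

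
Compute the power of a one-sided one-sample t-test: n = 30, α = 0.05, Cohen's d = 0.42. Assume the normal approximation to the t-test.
Power ≈ 0.74

Power calculation (one-sample t-test, normal approximation):
z_β = d · √n - z_α
z_β = 0.42 · √30 - 1.645
z_β = 0.42 · 5.477 - 1.645
z_β = 0.656

Power = Φ(z_β) = Φ(0.656) ≈ 0.744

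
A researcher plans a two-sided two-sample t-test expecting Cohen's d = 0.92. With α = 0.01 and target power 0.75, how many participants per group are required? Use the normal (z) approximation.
n = 25 per group

Sample size formula (two-sample t-test, normal approximation):
n = 2 · ((z_{α/2} + z_β) / d)²

z_{α/2} = 2.576 (for α = 0.01, two-sided)
z_β = 0.674 (for power = 0.75)
d = 0.92

n = 2 · ((2.576 + 0.674) / 0.92)²
n = 2 · (3.533)²
n ≈ 24.96
Round up to the next whole number: n = 25 per group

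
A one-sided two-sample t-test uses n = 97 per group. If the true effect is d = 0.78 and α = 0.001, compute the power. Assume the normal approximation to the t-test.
Power ≈ 0.99

Power calculation (two-sample t-test, normal approximation):
z_β = d · √(n/2) - z_α
z_β = 0.78 · √(97/2) - 3.090
z_β = 0.78 · 6.964 - 3.090
z_β = 2.342

Power = Φ(z_β) = Φ(2.342) ≈ 0.990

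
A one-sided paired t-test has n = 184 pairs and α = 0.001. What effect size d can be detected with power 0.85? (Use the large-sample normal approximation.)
d ≈ 0.30

Minimum detectable effect (paired t-test, normal approximation):
d = (z_α + z_β) / √n
d = (3.090 + 1.036) / √184
d = 4.127 / 13.565
d ≈ 0.30

By Cohen's convention (0.2 small / 0.5 medium / 0.8 large): small effect.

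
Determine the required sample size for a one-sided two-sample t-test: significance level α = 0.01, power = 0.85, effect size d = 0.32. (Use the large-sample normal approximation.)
n = 221 per group

Sample size formula (two-sample t-test, normal approximation):
n = 2 · ((z_α + z_β) / d)²

z_α = 2.326 (for α = 0.01, one-sided)
z_β = 1.036 (for power = 0.85)
d = 0.32

n = 2 · ((2.326 + 1.036) / 0.32)²
n = 2 · (10.506)²
n ≈ 220.75
Round up to the next whole number: n = 221 per group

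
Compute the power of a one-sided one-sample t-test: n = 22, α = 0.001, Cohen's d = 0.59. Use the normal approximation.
Power ≈ 0.37

Power calculation (one-sample t-test, normal approximation):
z_β = d · √n - z_α
z_β = 0.59 · √22 - 3.090
z_β = 0.59 · 4.690 - 3.090
z_β = -0.323

Power = Φ(z_β) = Φ(-0.323) ≈ 0.373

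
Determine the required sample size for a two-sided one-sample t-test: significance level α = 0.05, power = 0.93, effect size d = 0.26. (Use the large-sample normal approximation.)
n = 175

Sample size formula (one-sample t-test, normal approximation):
n = ((z_{α/2} + z_β) / d)²

z_{α/2} = 1.960 (for α = 0.05, two-sided)
z_β = 1.476 (for power = 0.93)
d = 0.26

n = ((1.960 + 1.476) / 0.26)²
n = (13.215)²
n ≈ 174.64
Round up to the next whole number: n = 175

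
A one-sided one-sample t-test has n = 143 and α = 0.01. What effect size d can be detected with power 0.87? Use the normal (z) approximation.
d ≈ 0.29

Minimum detectable effect (one-sample t-test, normal approximation):
d = (z_α + z_β) / √n
d = (2.326 + 1.126) / √143
d = 3.453 / 11.958
d ≈ 0.29

By Cohen's convention (0.2 small / 0.5 medium / 0.8 large): small effect.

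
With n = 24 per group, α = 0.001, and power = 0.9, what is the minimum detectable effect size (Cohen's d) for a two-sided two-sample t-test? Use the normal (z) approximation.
d ≈ 1.32

Minimum detectable effect (two-sample t-test, normal approximation):
d = (z_{α/2} + z_β) / √(n/2)
d = (3.291 + 1.282) / √(24/2)
d = 4.572 / 3.464
d ≈ 1.32

By Cohen's convention (0.2 small / 0.5 medium / 0.8 large): large effect.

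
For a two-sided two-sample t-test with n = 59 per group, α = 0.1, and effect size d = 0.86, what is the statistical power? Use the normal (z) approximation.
Power ≈ 1.00

Power calculation (two-sample t-test, normal approximation):
z_β = d · √(n/2) - z_{α/2}
z_β = 0.86 · √(59/2) - 1.645
z_β = 0.86 · 5.431 - 1.645
z_β = 3.026

Power = Φ(z_β) = Φ(3.026) ≈ 0.999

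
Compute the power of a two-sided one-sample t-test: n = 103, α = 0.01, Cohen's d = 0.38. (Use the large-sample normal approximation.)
Power ≈ 0.90

Power calculation (one-sample t-test, normal approximation):
z_β = d · √n - z_{α/2}
z_β = 0.38 · √103 - 2.576
z_β = 0.38 · 10.149 - 2.576
z_β = 1.281

Power = Φ(z_β) = Φ(1.281) ≈ 0.900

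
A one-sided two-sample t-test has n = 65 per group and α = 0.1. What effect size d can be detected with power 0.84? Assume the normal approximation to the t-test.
d ≈ 0.40

Minimum detectable effect (two-sample t-test, normal approximation):
d = (z_α + z_β) / √(n/2)
d = (1.282 + 0.994) / √(65/2)
d = 2.276 / 5.701
d ≈ 0.40

By Cohen's convention (0.2 small / 0.5 medium / 0.8 large): small effect.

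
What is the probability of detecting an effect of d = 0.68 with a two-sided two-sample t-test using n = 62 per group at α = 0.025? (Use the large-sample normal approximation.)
Power ≈ 0.94

Power calculation (two-sample t-test, normal approximation):
z_β = d · √(n/2) - z_{α/2}
z_β = 0.68 · √(62/2) - 2.241
z_β = 0.68 · 5.568 - 2.241
z_β = 1.545

Power = Φ(z_β) = Φ(1.545) ≈ 0.939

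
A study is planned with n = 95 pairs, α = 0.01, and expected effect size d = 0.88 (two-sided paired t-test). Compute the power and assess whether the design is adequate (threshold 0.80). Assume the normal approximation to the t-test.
Power ≈ 1.00; the study is adequately powered (power ≥ 0.80)

Power calculation (paired t-test, normal approximation):
z_β = d · √n - z_{α/2}
z_β = 0.88 · √95 - 2.576
z_β = 0.88 · 9.747 - 2.576
z_β = 6.001

Power = Φ(z_β) = Φ(6.001) ≈ 1.000

Effect size d = 0.88 is large by Cohen's convention (0.2/0.5/0.8).

Threshold: power ≥ 0.80 is conventionally adequate.
Power ≈ 1.00 → the study is adequately powered (power ≥ 0.80).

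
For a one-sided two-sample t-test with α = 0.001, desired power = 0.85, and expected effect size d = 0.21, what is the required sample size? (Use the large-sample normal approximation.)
n = 773 per group

Sample size formula (two-sample t-test, normal approximation):
n = 2 · ((z_α + z_β) / d)²

z_α = 3.090 (for α = 0.001, one-sided)
z_β = 1.036 (for power = 0.85)
d = 0.21

n = 2 · ((3.090 + 1.036) / 0.21)²
n = 2 · (19.648)²
n ≈ 772.09
Round up to the next whole number: n = 773 per group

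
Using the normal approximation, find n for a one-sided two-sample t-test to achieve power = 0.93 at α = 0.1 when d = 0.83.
n = 23 per group

Sample size formula (two-sample t-test, normal approximation):
n = 2 · ((z_α + z_β) / d)²

z_α = 1.282 (for α = 0.1, one-sided)
z_β = 1.476 (for power = 0.93)
d = 0.83

n = 2 · ((1.282 + 1.476) / 0.83)²
n = 2 · (3.323)²
n ≈ 22.08
Round up to the next whole number: n = 23 per group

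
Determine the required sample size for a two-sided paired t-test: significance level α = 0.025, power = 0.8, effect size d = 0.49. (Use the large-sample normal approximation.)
n = 40 pairs

Sample size formula (paired t-test, normal approximation):
n = ((z_{α/2} + z_β) / d)²

z_{α/2} = 2.241 (for α = 0.025, two-sided)
z_β = 0.842 (for power = 0.8)
d = 0.49

n = ((2.241 + 0.842) / 0.49)²
n = (6.292)²
n ≈ 39.59
Round up to the next whole number: n = 40 pairs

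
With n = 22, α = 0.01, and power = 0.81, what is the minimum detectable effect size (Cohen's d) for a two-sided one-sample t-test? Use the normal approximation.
d ≈ 0.74

Minimum detectable effect (one-sample t-test, normal approximation):
d = (z_{α/2} + z_β) / √n
d = (2.576 + 0.878) / √22
d = 3.454 / 4.690
d ≈ 0.74

By Cohen's convention (0.2 small / 0.5 medium / 0.8 large): medium effect.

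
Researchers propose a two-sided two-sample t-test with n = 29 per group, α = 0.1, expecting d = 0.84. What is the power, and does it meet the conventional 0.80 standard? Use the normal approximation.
Power ≈ 0.94; the study is adequately powered (power ≥ 0.80)

Power calculation (two-sample t-test, normal approximation):
z_β = d · √(n/2) - z_{α/2}
z_β = 0.84 · √(29/2) - 1.645
z_β = 0.84 · 3.808 - 1.645
z_β = 1.554

Power = Φ(z_β) = Φ(1.554) ≈ 0.940

Effect size d = 0.84 is large by Cohen's convention (0.2/0.5/0.8).

Threshold: power ≥ 0.80 is conventionally adequate.
Power ≈ 0.94 → the study is adequately powered (power ≥ 0.80).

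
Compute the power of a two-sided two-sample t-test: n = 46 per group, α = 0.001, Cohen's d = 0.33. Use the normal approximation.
Power ≈ 0.04

Power calculation (two-sample t-test, normal approximation):
z_β = d · √(n/2) - z_{α/2}
z_β = 0.33 · √(46/2) - 3.291
z_β = 0.33 · 4.796 - 3.291
z_β = -1.708

Power = Φ(z_β) = Φ(-1.708) ≈ 0.044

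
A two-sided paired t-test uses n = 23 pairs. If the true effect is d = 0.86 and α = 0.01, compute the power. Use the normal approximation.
Power ≈ 0.94

Power calculation (paired t-test, normal approximation):
z_β = d · √n - z_{α/2}
z_β = 0.86 · √23 - 2.576
z_β = 0.86 · 4.796 - 2.576
z_β = 1.549

Power = Φ(z_β) = Φ(1.549) ≈ 0.939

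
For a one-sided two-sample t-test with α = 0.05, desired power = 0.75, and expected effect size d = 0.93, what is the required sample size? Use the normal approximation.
n = 13 per group

Sample size formula (two-sample t-test, normal approximation):
n = 2 · ((z_α + z_β) / d)²

z_α = 1.645 (for α = 0.05, one-sided)
z_β = 0.674 (for power = 0.75)
d = 0.93

n = 2 · ((1.645 + 0.674) / 0.93)²
n = 2 · (2.494)²
n ≈ 12.44
Round up to the next whole number: n = 13 per group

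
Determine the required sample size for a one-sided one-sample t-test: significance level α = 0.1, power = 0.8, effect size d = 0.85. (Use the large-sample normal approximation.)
n = 7

Sample size formula (one-sample t-test, normal approximation):
n = ((z_α + z_β) / d)²

z_α = 1.282 (for α = 0.1, one-sided)
z_β = 0.842 (for power = 0.8)
d = 0.85

n = ((1.282 + 0.842) / 0.85)²
n = (2.499)²
n ≈ 6.25
Round up to the next whole number: n = 7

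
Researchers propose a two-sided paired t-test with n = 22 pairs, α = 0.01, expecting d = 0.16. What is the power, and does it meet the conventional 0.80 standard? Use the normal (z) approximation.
Power ≈ 0.03; the study is underpowered (power < 0.80)

Power calculation (paired t-test, normal approximation):
z_β = d · √n - z_{α/2}
z_β = 0.16 · √22 - 2.576
z_β = 0.16 · 4.690 - 2.576
z_β = -1.825

Power = Φ(z_β) = Φ(-1.825) ≈ 0.034

Effect size d = 0.16 is very small by Cohen's convention (0.2/0.5/0.8).

Threshold: power ≥ 0.80 is conventionally adequate.
Power ≈ 0.03 → the study is underpowered (power < 0.80).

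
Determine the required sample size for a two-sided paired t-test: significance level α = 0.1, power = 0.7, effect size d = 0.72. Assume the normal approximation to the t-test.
n = 10 pairs

Sample size formula (paired t-test, normal approximation):
n = ((z_{α/2} + z_β) / d)²

z_{α/2} = 1.645 (for α = 0.1, two-sided)
z_β = 0.524 (for power = 0.7)
d = 0.72

n = ((1.645 + 0.524) / 0.72)²
n = (3.013)²
n ≈ 9.08
Round up to the next whole number: n = 10 pairs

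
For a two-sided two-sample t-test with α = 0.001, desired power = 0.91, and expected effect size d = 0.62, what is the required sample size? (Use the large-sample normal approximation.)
n = 112 per group

Sample size formula (two-sample t-test, normal approximation):
n = 2 · ((z_{α/2} + z_β) / d)²

z_{α/2} = 3.291 (for α = 0.001, two-sided)
z_β = 1.341 (for power = 0.91)
d = 0.62

n = 2 · ((3.291 + 1.341) / 0.62)²
n = 2 · (7.471)²
n ≈ 111.63
Round up to the next whole number: n = 112 per group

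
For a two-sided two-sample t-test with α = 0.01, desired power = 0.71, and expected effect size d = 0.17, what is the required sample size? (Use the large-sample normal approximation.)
n = 678 per group

Sample size formula (two-sample t-test, normal approximation):
n = 2 · ((z_{α/2} + z_β) / d)²

z_{α/2} = 2.576 (for α = 0.01, two-sided)
z_β = 0.553 (for power = 0.71)
d = 0.17

n = 2 · ((2.576 + 0.553) / 0.17)²
n = 2 · (18.406)²
n ≈ 677.56
Round up to the next whole number: n = 678 per group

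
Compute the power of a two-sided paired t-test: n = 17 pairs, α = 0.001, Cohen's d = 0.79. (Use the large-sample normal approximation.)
Power ≈ 0.49

Power calculation (paired t-test, normal approximation):
z_β = d · √n - z_{α/2}
z_β = 0.79 · √17 - 3.291
z_β = 0.79 · 4.123 - 3.291
z_β = -0.033

Power = Φ(z_β) = Φ(-0.033) ≈ 0.487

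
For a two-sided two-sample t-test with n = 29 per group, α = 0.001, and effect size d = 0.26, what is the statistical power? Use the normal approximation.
Power ≈ 0.01

Power calculation (two-sample t-test, normal approximation):
z_β = d · √(n/2) - z_{α/2}
z_β = 0.26 · √(29/2) - 3.291
z_β = 0.26 · 3.808 - 3.291
z_β = -2.300

Power = Φ(z_β) = Φ(-2.300) ≈ 0.011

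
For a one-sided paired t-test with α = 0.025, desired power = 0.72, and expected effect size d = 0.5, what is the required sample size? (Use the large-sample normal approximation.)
n = 26 pairs

Sample size formula (paired t-test, normal approximation):
n = ((z_α + z_β) / d)²

z_α = 1.960 (for α = 0.025, one-sided)
z_β = 0.583 (for power = 0.72)
d = 0.5

n = ((1.960 + 0.583) / 0.5)²
n = (5.086)²
n ≈ 25.87
Round up to the next whole number: n = 26 pairs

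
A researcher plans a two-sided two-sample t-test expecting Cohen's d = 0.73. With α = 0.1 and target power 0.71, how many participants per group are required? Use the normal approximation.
n = 19 per group

Sample size formula (two-sample t-test, normal approximation):
n = 2 · ((z_{α/2} + z_β) / d)²

z_{α/2} = 1.645 (for α = 0.1, two-sided)
z_β = 0.553 (for power = 0.71)
d = 0.73

n = 2 · ((1.645 + 0.553) / 0.73)²
n = 2 · (3.011)²
n ≈ 18.13
Round up to the next whole number: n = 19 per group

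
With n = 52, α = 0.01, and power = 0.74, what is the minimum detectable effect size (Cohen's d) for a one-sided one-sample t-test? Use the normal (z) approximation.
d ≈ 0.41

Minimum detectable effect (one-sample t-test, normal approximation):
d = (z_α + z_β) / √n
d = (2.326 + 0.643) / √52
d = 2.970 / 7.211
d ≈ 0.41

By Cohen's convention (0.2 small / 0.5 medium / 0.8 large): small effect.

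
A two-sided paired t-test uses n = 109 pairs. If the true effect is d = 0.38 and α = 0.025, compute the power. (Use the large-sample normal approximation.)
Power ≈ 0.96

Power calculation (paired t-test, normal approximation):
z_β = d · √n - z_{α/2}
z_β = 0.38 · √109 - 2.241
z_β = 0.38 · 10.440 - 2.241
z_β = 1.726

Power = Φ(z_β) = Φ(1.726) ≈ 0.958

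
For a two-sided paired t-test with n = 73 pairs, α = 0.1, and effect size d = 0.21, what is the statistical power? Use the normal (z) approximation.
Power ≈ 0.56

Power calculation (paired t-test, normal approximation):
z_β = d · √n - z_{α/2}
z_β = 0.21 · √73 - 1.645
z_β = 0.21 · 8.544 - 1.645
z_β = 0.149

Power = Φ(z_β) = Φ(0.149) ≈ 0.559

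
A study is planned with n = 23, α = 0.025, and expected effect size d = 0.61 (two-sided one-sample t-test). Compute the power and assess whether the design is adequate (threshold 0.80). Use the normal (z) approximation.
Power ≈ 0.75; the study is underpowered (power < 0.80)

Power calculation (one-sample t-test, normal approximation):
z_β = d · √n - z_{α/2}
z_β = 0.61 · √23 - 2.241
z_β = 0.61 · 4.796 - 2.241
z_β = 0.684

Power = Φ(z_β) = Φ(0.684) ≈ 0.753

Effect size d = 0.61 is medium by Cohen's convention (0.2/0.5/0.8).

Threshold: power ≥ 0.80 is conventionally adequate.
Power ≈ 0.75 → the study is underpowered (power < 0.80).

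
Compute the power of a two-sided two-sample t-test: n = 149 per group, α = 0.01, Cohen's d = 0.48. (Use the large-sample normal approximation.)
Power ≈ 0.94

Power calculation (two-sample t-test, normal approximation):
z_β = d · √(n/2) - z_{α/2}
z_β = 0.48 · √(149/2) - 2.576
z_β = 0.48 · 8.631 - 2.576
z_β = 1.567

Power = Φ(z_β) = Φ(1.567) ≈ 0.941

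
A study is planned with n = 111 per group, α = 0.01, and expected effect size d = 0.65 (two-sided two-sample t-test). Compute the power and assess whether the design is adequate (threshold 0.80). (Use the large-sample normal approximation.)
Power ≈ 0.99; the study is adequately powered (power ≥ 0.80)

Power calculation (two-sample t-test, normal approximation):
z_β = d · √(n/2) - z_{α/2}
z_β = 0.65 · √(111/2) - 2.576
z_β = 0.65 · 7.450 - 2.576
z_β = 2.267

Power = Φ(z_β) = Φ(2.267) ≈ 0.988

Effect size d = 0.65 is medium by Cohen's convention (0.2/0.5/0.8).

Threshold: power ≥ 0.80 is conventionally adequate.
Power ≈ 0.99 → the study is adequately powered (power ≥ 0.80).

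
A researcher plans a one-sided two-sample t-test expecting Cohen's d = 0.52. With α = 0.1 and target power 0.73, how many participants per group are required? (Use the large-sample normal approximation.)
n = 27 per group

Sample size formula (two-sample t-test, normal approximation):
n = 2 · ((z_α + z_β) / d)²

z_α = 1.282 (for α = 0.1, one-sided)
z_β = 0.613 (for power = 0.73)
d = 0.52

n = 2 · ((1.282 + 0.613) / 0.52)²
n = 2 · (3.644)²
n ≈ 26.56
Round up to the next whole number: n = 27 per group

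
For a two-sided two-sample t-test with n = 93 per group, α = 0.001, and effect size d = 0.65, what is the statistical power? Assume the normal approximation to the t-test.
Power ≈ 0.87

Power calculation (two-sample t-test, normal approximation):
z_β = d · √(n/2) - z_{α/2}
z_β = 0.65 · √(93/2) - 3.291
z_β = 0.65 · 6.819 - 3.291
z_β = 1.142

Power = Φ(z_β) = Φ(1.142) ≈ 0.873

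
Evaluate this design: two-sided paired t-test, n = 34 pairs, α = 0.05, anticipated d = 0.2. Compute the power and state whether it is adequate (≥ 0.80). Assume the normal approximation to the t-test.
Power ≈ 0.21; the study is underpowered (power < 0.80)

Power calculation (paired t-test, normal approximation):
z_β = d · √n - z_{α/2}
z_β = 0.2 · √34 - 1.960
z_β = 0.2 · 5.831 - 1.960
z_β = -0.794

Power = Φ(z_β) = Φ(-0.794) ≈ 0.214

Effect size d = 0.2 is small by Cohen's convention (0.2/0.5/0.8).

Threshold: power ≥ 0.80 is conventionally adequate.
Power ≈ 0.21 → the study is underpowered (power < 0.80).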